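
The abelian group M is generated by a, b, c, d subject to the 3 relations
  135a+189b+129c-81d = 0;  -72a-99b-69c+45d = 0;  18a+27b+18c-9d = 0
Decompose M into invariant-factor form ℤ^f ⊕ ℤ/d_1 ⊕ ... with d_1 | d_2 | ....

Answer: M ≅ ℤ^1 ⊕ ℤ/3 ⊕ ℤ/9 ⊕ ℤ/9

Derivation:
rank_ℚ(R)=3; free=4−3=1
SNF(R) diag = [3, 9, 9] → torsion [3, 9, 9]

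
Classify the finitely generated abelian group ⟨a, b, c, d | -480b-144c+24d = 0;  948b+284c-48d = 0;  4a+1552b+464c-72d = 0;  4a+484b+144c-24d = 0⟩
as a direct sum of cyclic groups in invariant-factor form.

Answer: M ≅ ℤ/4 ⊕ ℤ/4 ⊕ ℤ/12 ⊕ ℤ/24

Derivation:
rank_ℚ(R)=4; free=4−4=0
SNF(R) diag = [4, 4, 12, 24] → torsion [4, 4, 12, 24]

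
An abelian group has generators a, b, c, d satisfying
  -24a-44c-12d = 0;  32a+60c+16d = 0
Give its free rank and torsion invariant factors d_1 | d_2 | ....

rank_ℚ(R)=2; free=4−2=2
SNF(R) diag = [4, 4] → torsion [4, 4]

Answer: M ≅ ℤ^2 ⊕ ℤ/4 ⊕ ℤ/4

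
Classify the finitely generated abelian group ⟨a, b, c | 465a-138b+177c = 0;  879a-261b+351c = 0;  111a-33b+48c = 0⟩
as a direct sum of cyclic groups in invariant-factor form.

Answer: M ≅ ℤ/3 ⊕ ℤ/3 ⊕ ℤ/9

Derivation:
rank_ℚ(R)=3; free=3−3=0
SNF(R) diag = [3, 3, 9] → torsion [3, 3, 9]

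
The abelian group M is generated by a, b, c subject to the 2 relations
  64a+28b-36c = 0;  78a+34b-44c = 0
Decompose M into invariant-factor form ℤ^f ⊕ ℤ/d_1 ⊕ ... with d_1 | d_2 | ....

rank_ℚ(R)=2; free=3−2=1
SNF(R) diag = [2, 4] → torsion [2, 4]

Answer: M ≅ ℤ^1 ⊕ ℤ/2 ⊕ ℤ/4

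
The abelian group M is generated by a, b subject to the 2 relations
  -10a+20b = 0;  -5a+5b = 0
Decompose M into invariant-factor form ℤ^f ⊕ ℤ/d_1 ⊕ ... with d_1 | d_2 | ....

rank_ℚ(R)=2; free=2−2=0
SNF(R) diag = [5, 10] → torsion [5, 10]

Answer: M ≅ ℤ/5 ⊕ ℤ/10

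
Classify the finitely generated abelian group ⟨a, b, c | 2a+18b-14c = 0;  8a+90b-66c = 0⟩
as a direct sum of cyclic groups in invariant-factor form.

Answer: M ≅ ℤ^1 ⊕ ℤ/2 ⊕ ℤ/2

Derivation:
rank_ℚ(R)=2; free=3−2=1
SNF(R) diag = [2, 2] → torsion [2, 2]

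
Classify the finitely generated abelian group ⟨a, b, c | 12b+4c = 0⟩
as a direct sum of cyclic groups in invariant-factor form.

Answer: M ≅ ℤ^2 ⊕ ℤ/4

Derivation:
rank_ℚ(R)=1; free=3−1=2
SNF(R) diag = [4] → torsion [4]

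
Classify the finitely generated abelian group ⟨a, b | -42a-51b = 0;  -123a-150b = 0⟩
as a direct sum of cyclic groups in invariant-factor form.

rank_ℚ(R)=2; free=2−2=0
SNF(R) diag = [3, 9] → torsion [3, 9]

Answer: M ≅ ℤ/3 ⊕ ℤ/9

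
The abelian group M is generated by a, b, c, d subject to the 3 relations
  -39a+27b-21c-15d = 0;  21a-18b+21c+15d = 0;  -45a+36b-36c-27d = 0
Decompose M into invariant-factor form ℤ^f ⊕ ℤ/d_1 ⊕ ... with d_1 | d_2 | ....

rank_ℚ(R)=3; free=4−3=1
SNF(R) diag = [3, 9, 9] → torsion [3, 9, 9]

Answer: M ≅ ℤ^1 ⊕ ℤ/3 ⊕ ℤ/9 ⊕ ℤ/9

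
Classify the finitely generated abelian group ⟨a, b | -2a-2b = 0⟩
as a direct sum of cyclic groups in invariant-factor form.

rank_ℚ(R)=1; free=2−1=1
SNF(R) diag = [2] → torsion [2]

Answer: M ≅ ℤ^1 ⊕ ℤ/2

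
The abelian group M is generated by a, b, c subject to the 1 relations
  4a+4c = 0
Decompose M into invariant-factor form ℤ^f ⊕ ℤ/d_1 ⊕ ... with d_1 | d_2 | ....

rank_ℚ(R)=1; free=3−1=2
SNF(R) diag = [4] → torsion [4]

Answer: M ≅ ℤ^2 ⊕ ℤ/4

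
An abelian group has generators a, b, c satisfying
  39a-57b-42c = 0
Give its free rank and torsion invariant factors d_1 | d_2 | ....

rank_ℚ(R)=1; free=3−1=2
SNF(R) diag = [3] → torsion [3]

Answer: M ≅ ℤ^2 ⊕ ℤ/3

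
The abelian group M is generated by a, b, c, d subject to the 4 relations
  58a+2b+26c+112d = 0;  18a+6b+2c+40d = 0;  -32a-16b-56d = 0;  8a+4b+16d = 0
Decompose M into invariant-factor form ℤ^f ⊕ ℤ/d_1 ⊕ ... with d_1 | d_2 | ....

Answer: M ≅ ℤ/2 ⊕ ℤ/4 ⊕ ℤ/8 ⊕ ℤ/24

Derivation:
rank_ℚ(R)=4; free=4−4=0
SNF(R) diag = [2, 4, 8, 24] → torsion [2, 4, 8, 24]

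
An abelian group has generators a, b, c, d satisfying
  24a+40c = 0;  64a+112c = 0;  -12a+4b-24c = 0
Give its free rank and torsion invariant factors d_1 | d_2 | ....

Answer: M ≅ ℤ^1 ⊕ ℤ/4 ⊕ ℤ/8 ⊕ ℤ/16

Derivation:
rank_ℚ(R)=3; free=4−3=1
SNF(R) diag = [4, 8, 16] → torsion [4, 8, 16]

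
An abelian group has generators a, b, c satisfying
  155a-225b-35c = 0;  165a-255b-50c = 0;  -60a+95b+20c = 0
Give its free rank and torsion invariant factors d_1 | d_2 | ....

rank_ℚ(R)=3; free=3−3=0
SNF(R) diag = [5, 5, 5] → torsion [5, 5, 5]

Answer: M ≅ ℤ/5 ⊕ ℤ/5 ⊕ ℤ/5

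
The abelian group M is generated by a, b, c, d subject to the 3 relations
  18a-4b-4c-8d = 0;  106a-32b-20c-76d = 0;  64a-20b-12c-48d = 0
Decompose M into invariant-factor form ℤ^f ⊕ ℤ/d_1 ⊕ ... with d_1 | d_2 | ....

Answer: M ≅ ℤ^1 ⊕ ℤ/2 ⊕ ℤ/4 ⊕ ℤ/4

Derivation:
rank_ℚ(R)=3; free=4−3=1
SNF(R) diag = [2, 4, 4] → torsion [2, 4, 4]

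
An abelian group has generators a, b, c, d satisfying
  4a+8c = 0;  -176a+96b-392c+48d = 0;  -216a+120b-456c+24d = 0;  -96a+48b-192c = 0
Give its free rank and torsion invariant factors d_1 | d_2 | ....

Answer: M ≅ ℤ/4 ⊕ ℤ/8 ⊕ ℤ/24 ⊕ ℤ/48

Derivation:
rank_ℚ(R)=4; free=4−4=0
SNF(R) diag = [4, 8, 24, 48] → torsion [4, 8, 24, 48]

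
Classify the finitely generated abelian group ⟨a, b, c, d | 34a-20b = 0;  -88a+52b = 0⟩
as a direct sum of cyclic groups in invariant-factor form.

Answer: M ≅ ℤ^2 ⊕ ℤ/2 ⊕ ℤ/4

Derivation:
rank_ℚ(R)=2; free=4−2=2
SNF(R) diag = [2, 4] → torsion [2, 4]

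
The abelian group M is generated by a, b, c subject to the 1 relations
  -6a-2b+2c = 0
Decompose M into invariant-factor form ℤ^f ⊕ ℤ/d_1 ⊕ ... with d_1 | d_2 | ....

rank_ℚ(R)=1; free=3−1=2
SNF(R) diag = [2] → torsion [2]

Answer: M ≅ ℤ^2 ⊕ ℤ/2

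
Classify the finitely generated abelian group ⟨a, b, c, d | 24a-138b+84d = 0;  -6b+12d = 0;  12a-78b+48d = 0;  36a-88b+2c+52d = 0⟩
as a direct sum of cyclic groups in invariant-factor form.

Answer: M ≅ ℤ/2 ⊕ ℤ/6 ⊕ ℤ/12 ⊕ ℤ/24

Derivation:
rank_ℚ(R)=4; free=4−4=0
SNF(R) diag = [2, 6, 12, 24] → torsion [2, 6, 12, 24]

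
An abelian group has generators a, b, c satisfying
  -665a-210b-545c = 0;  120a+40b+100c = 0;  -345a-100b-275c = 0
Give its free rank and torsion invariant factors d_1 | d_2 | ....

Answer: M ≅ ℤ/5 ⊕ ℤ/10 ⊕ ℤ/20

Derivation:
rank_ℚ(R)=3; free=3−3=0
SNF(R) diag = [5, 10, 20] → torsion [5, 10, 20]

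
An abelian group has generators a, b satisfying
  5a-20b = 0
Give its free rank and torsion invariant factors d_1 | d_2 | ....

rank_ℚ(R)=1; free=2−1=1
SNF(R) diag = [5] → torsion [5]

Answer: M ≅ ℤ^1 ⊕ ℤ/5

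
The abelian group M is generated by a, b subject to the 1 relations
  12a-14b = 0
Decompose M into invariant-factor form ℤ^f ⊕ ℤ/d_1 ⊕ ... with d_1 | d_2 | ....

rank_ℚ(R)=1; free=2−1=1
SNF(R) diag = [2] → torsion [2]

Answer: M ≅ ℤ^1 ⊕ ℤ/2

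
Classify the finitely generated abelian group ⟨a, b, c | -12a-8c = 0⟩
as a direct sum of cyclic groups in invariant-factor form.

rank_ℚ(R)=1; free=3−1=2
SNF(R) diag = [4] → torsion [4]

Answer: M ≅ ℤ^2 ⊕ ℤ/4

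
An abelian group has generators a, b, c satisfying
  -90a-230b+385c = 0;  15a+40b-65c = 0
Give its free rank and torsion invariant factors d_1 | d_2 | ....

Answer: M ≅ ℤ^1 ⊕ ℤ/5 ⊕ ℤ/15

Derivation:
rank_ℚ(R)=2; free=3−2=1
SNF(R) diag = [5, 15] → torsion [5, 15]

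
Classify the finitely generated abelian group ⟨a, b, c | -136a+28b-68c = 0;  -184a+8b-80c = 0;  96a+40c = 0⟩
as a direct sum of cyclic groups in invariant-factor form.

Answer: M ≅ ℤ/4 ⊕ ℤ/8 ⊕ ℤ/8

Derivation:
rank_ℚ(R)=3; free=3−3=0
SNF(R) diag = [4, 8, 8] → torsion [4, 8, 8]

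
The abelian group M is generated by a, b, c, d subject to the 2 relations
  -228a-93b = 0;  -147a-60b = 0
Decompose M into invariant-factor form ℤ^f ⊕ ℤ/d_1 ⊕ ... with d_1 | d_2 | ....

Answer: M ≅ ℤ^2 ⊕ ℤ/3 ⊕ ℤ/3

Derivation:
rank_ℚ(R)=2; free=4−2=2
SNF(R) diag = [3, 3] → torsion [3, 3]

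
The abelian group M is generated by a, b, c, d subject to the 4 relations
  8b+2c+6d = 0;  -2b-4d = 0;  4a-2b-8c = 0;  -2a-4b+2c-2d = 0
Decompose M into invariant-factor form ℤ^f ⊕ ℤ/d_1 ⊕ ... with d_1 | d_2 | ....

Answer: M ≅ ℤ/2 ⊕ ℤ/2 ⊕ ℤ/2 ⊕ ℤ/4

Derivation:
rank_ℚ(R)=4; free=4−4=0
SNF(R) diag = [2, 2, 2, 4] → torsion [2, 2, 2, 4]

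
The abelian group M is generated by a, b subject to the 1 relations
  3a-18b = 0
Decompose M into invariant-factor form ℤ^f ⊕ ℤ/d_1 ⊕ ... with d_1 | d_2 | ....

rank_ℚ(R)=1; free=2−1=1
SNF(R) diag = [3] → torsion [3]

Answer: M ≅ ℤ^1 ⊕ ℤ/3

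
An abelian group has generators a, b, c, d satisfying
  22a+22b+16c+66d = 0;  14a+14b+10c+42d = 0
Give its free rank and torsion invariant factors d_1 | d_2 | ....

Answer: M ≅ ℤ^2 ⊕ ℤ/2 ⊕ ℤ/2

Derivation:
rank_ℚ(R)=2; free=4−2=2
SNF(R) diag = [2, 2] → torsion [2, 2]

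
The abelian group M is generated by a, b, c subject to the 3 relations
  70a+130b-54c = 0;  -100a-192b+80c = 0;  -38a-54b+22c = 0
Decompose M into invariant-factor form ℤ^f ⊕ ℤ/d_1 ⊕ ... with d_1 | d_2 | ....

Answer: M ≅ ℤ/2 ⊕ ℤ/4 ⊕ ℤ/12

Derivation:
rank_ℚ(R)=3; free=3−3=0
SNF(R) diag = [2, 4, 12] → torsion [2, 4, 12]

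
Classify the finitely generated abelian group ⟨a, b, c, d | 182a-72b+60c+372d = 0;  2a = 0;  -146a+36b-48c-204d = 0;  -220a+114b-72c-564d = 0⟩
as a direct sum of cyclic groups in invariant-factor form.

rank_ℚ(R)=4; free=4−4=0
SNF(R) diag = [2, 6, 12, 36] → torsion [2, 6, 12, 36]

Answer: M ≅ ℤ/2 ⊕ ℤ/6 ⊕ ℤ/12 ⊕ ℤ/36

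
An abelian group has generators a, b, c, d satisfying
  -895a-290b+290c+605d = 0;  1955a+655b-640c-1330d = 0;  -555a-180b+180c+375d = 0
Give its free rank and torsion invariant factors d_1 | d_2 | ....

Answer: M ≅ ℤ^1 ⊕ ℤ/5 ⊕ ℤ/15 ⊕ ℤ/30

Derivation:
rank_ℚ(R)=3; free=4−3=1
SNF(R) diag = [5, 15, 30] → torsion [5, 15, 30]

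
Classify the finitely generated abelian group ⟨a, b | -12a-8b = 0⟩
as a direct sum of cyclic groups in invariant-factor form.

rank_ℚ(R)=1; free=2−1=1
SNF(R) diag = [4] → torsion [4]

Answer: M ≅ ℤ^1 ⊕ ℤ/4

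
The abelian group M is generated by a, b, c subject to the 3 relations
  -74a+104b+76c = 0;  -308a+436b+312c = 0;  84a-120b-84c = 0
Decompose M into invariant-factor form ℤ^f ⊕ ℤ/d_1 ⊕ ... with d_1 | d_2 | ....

rank_ℚ(R)=3; free=3−3=0
SNF(R) diag = [2, 4, 12] → torsion [2, 4, 12]

Answer: M ≅ ℤ/2 ⊕ ℤ/4 ⊕ ℤ/12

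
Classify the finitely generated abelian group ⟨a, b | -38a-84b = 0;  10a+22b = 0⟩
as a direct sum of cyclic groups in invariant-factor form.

Answer: M ≅ ℤ/2 ⊕ ℤ/2

Derivation:
rank_ℚ(R)=2; free=2−2=0
SNF(R) diag = [2, 2] → torsion [2, 2]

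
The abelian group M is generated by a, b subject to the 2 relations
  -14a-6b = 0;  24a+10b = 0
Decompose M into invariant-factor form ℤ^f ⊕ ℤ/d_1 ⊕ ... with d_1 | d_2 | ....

rank_ℚ(R)=2; free=2−2=0
SNF(R) diag = [2, 2] → torsion [2, 2]

Answer: M ≅ ℤ/2 ⊕ ℤ/2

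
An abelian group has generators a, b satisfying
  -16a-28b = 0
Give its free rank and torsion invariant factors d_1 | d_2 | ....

Answer: M ≅ ℤ^1 ⊕ ℤ/4

Derivation:
rank_ℚ(R)=1; free=2−1=1
SNF(R) diag = [4] → torsion [4]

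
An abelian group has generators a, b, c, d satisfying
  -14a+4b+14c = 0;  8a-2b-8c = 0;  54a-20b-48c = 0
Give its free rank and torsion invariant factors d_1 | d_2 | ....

Answer: M ≅ ℤ^1 ⊕ ℤ/2 ⊕ ℤ/2 ⊕ ℤ/6

Derivation:
rank_ℚ(R)=3; free=4−3=1
SNF(R) diag = [2, 2, 6] → torsion [2, 2, 6]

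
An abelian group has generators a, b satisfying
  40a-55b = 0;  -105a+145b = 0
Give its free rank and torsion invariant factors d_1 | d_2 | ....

Answer: M ≅ ℤ/5 ⊕ ℤ/5

Derivation:
rank_ℚ(R)=2; free=2−2=0
SNF(R) diag = [5, 5] → torsion [5, 5]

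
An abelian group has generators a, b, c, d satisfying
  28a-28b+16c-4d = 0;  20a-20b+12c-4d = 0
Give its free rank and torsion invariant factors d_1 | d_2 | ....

rank_ℚ(R)=2; free=4−2=2
SNF(R) diag = [4, 4] → torsion [4, 4]

Answer: M ≅ ℤ^2 ⊕ ℤ/4 ⊕ ℤ/4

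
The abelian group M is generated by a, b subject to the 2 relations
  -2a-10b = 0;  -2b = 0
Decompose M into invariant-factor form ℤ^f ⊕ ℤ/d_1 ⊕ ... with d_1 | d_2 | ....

rank_ℚ(R)=2; free=2−2=0
SNF(R) diag = [2, 2] → torsion [2, 2]

Answer: M ≅ ℤ/2 ⊕ ℤ/2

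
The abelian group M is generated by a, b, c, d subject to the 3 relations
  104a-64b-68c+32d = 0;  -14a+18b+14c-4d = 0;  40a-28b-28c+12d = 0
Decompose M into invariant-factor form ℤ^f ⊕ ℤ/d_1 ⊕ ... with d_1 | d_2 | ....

Answer: M ≅ ℤ^1 ⊕ ℤ/2 ⊕ ℤ/4 ⊕ ℤ/12

Derivation:
rank_ℚ(R)=3; free=4−3=1
SNF(R) diag = [2, 4, 12] → torsion [2, 4, 12]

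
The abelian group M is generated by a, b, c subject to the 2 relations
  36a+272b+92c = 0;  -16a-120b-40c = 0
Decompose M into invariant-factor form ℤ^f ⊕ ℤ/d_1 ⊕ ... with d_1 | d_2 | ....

Answer: M ≅ ℤ^1 ⊕ ℤ/4 ⊕ ℤ/8

Derivation:
rank_ℚ(R)=2; free=3−2=1
SNF(R) diag = [4, 8] → torsion [4, 8]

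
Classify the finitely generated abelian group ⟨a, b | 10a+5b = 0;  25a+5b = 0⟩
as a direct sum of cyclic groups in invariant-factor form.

Answer: M ≅ ℤ/5 ⊕ ℤ/15

Derivation:
rank_ℚ(R)=2; free=2−2=0
SNF(R) diag = [5, 15] → torsion [5, 15]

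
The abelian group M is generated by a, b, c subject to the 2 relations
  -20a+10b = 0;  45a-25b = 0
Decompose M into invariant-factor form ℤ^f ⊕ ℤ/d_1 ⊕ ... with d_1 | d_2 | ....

Answer: M ≅ ℤ^1 ⊕ ℤ/5 ⊕ ℤ/10

Derivation:
rank_ℚ(R)=2; free=3−2=1
SNF(R) diag = [5, 10] → torsion [5, 10]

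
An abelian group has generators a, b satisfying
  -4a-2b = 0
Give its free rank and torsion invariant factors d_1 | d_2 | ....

rank_ℚ(R)=1; free=2−1=1
SNF(R) diag = [2] → torsion [2]

Answer: M ≅ ℤ^1 ⊕ ℤ/2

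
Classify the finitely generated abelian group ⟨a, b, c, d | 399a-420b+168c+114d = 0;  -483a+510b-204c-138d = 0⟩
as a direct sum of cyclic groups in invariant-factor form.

rank_ℚ(R)=2; free=4−2=2
SNF(R) diag = [3, 6] → torsion [3, 6]

Answer: M ≅ ℤ^2 ⊕ ℤ/3 ⊕ ℤ/6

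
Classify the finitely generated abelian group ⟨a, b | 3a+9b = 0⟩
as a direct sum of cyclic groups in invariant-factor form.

Answer: M ≅ ℤ^1 ⊕ ℤ/3

Derivation:
rank_ℚ(R)=1; free=2−1=1
SNF(R) diag = [3] → torsion [3]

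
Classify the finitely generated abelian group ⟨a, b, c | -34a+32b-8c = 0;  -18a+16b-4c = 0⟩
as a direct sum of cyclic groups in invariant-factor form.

Answer: M ≅ ℤ^1 ⊕ ℤ/2 ⊕ ℤ/4

Derivation:
rank_ℚ(R)=2; free=3−2=1
SNF(R) diag = [2, 4] → torsion [2, 4]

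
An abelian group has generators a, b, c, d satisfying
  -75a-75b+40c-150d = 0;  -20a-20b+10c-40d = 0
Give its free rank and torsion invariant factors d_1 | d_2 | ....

rank_ℚ(R)=2; free=4−2=2
SNF(R) diag = [5, 10] → torsion [5, 10]

Answer: M ≅ ℤ^2 ⊕ ℤ/5 ⊕ ℤ/10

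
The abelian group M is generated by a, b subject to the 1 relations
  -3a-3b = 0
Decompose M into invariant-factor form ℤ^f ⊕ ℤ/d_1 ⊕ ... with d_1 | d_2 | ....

Answer: M ≅ ℤ^1 ⊕ ℤ/3

Derivation:
rank_ℚ(R)=1; free=2−1=1
SNF(R) diag = [3] → torsion [3]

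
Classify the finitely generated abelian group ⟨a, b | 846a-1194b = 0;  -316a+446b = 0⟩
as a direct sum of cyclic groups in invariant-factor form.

Answer: M ≅ ℤ/2 ⊕ ℤ/6

Derivation:
rank_ℚ(R)=2; free=2−2=0
SNF(R) diag = [2, 6] → torsion [2, 6]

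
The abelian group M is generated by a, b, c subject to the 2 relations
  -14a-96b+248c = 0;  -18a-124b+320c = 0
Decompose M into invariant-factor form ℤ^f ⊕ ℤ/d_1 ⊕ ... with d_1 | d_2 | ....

Answer: M ≅ ℤ^1 ⊕ ℤ/2 ⊕ ℤ/4

Derivation:
rank_ℚ(R)=2; free=3−2=1
SNF(R) diag = [2, 4] → torsion [2, 4]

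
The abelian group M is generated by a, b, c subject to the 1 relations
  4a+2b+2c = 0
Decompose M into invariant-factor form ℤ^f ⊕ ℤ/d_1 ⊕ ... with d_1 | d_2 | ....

Answer: M ≅ ℤ^2 ⊕ ℤ/2

Derivation:
rank_ℚ(R)=1; free=3−1=2
SNF(R) diag = [2] → torsion [2]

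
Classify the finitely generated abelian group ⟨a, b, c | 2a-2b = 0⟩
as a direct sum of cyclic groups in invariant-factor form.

Answer: M ≅ ℤ^2 ⊕ ℤ/2

Derivation:
rank_ℚ(R)=1; free=3−1=2
SNF(R) diag = [2] → torsion [2]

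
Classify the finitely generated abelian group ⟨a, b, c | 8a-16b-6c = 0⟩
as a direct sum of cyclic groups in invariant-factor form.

rank_ℚ(R)=1; free=3−1=2
SNF(R) diag = [2] → torsion [2]

Answer: M ≅ ℤ^2 ⊕ ℤ/2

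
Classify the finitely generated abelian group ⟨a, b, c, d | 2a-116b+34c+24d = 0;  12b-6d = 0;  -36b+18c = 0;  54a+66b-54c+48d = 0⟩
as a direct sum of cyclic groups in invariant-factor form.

Answer: M ≅ ℤ/2 ⊕ ℤ/6 ⊕ ℤ/18 ⊕ ℤ/54

Derivation:
rank_ℚ(R)=4; free=4−4=0
SNF(R) diag = [2, 6, 18, 54] → torsion [2, 6, 18, 54]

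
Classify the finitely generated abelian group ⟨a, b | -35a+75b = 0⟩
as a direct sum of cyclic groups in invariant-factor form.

rank_ℚ(R)=1; free=2−1=1
SNF(R) diag = [5] → torsion [5]

Answer: M ≅ ℤ^1 ⊕ ℤ/5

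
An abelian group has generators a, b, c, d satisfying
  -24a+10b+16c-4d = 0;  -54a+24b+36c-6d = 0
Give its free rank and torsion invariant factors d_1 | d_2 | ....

Answer: M ≅ ℤ^2 ⊕ ℤ/2 ⊕ ℤ/6

Derivation:
rank_ℚ(R)=2; free=4−2=2
SNF(R) diag = [2, 6] → torsion [2, 6]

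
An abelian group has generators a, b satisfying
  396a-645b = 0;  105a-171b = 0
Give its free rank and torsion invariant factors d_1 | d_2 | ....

Answer: M ≅ ℤ/3 ⊕ ℤ/3

Derivation:
rank_ℚ(R)=2; free=2−2=0
SNF(R) diag = [3, 3] → torsion [3, 3]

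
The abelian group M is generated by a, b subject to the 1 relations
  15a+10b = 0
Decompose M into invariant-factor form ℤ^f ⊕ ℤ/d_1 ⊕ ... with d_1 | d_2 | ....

rank_ℚ(R)=1; free=2−1=1
SNF(R) diag = [5] → torsion [5]

Answer: M ≅ ℤ^1 ⊕ ℤ/5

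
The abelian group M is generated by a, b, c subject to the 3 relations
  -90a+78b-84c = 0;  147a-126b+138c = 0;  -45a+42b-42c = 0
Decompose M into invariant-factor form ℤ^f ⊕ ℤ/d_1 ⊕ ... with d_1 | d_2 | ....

Answer: M ≅ ℤ/3 ⊕ ℤ/6 ⊕ ℤ/12

Derivation:
rank_ℚ(R)=3; free=3−3=0
SNF(R) diag = [3, 6, 12] → torsion [3, 6, 12]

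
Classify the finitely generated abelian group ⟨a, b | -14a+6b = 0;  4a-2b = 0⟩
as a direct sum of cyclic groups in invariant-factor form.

Answer: M ≅ ℤ/2 ⊕ ℤ/2

Derivation:
rank_ℚ(R)=2; free=2−2=0
SNF(R) diag = [2, 2] → torsion [2, 2]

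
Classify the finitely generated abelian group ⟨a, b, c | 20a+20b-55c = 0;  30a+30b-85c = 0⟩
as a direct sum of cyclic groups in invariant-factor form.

rank_ℚ(R)=2; free=3−2=1
SNF(R) diag = [5, 10] → torsion [5, 10]

Answer: M ≅ ℤ^1 ⊕ ℤ/5 ⊕ ℤ/10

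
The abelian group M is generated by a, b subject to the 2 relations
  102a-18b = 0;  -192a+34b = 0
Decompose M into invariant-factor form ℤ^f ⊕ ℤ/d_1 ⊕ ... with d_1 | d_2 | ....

rank_ℚ(R)=2; free=2−2=0
SNF(R) diag = [2, 6] → torsion [2, 6]

Answer: M ≅ ℤ/2 ⊕ ℤ/6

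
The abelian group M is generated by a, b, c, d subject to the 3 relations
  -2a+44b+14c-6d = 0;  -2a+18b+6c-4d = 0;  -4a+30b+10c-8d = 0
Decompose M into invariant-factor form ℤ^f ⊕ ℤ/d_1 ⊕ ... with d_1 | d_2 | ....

rank_ℚ(R)=3; free=4−3=1
SNF(R) diag = [2, 2, 2] → torsion [2, 2, 2]

Answer: M ≅ ℤ^1 ⊕ ℤ/2 ⊕ ℤ/2 ⊕ ℤ/2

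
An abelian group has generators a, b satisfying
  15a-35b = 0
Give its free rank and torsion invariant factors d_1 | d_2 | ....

Answer: M ≅ ℤ^1 ⊕ ℤ/5

Derivation:
rank_ℚ(R)=1; free=2−1=1
SNF(R) diag = [5] → torsion [5]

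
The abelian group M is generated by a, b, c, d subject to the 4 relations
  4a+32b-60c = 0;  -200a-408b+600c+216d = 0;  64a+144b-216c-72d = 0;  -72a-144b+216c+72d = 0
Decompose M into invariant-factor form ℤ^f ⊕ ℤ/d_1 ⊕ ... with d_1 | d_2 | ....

Answer: M ≅ ℤ/4 ⊕ ℤ/8 ⊕ ℤ/24 ⊕ ℤ/72

Derivation:
rank_ℚ(R)=4; free=4−4=0
SNF(R) diag = [4, 8, 24, 72] → torsion [4, 8, 24, 72]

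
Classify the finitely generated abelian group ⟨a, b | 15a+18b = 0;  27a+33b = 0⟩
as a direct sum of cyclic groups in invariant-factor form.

Answer: M ≅ ℤ/3 ⊕ ℤ/3

Derivation:
rank_ℚ(R)=2; free=2−2=0
SNF(R) diag = [3, 3] → torsion [3, 3]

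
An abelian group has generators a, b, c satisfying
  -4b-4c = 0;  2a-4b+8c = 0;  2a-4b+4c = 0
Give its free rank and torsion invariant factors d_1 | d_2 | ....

rank_ℚ(R)=3; free=3−3=0
SNF(R) diag = [2, 4, 4] → torsion [2, 4, 4]

Answer: M ≅ ℤ/2 ⊕ ℤ/4 ⊕ ℤ/4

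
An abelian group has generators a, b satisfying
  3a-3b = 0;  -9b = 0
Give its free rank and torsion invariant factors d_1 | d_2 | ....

rank_ℚ(R)=2; free=2−2=0
SNF(R) diag = [3, 9] → torsion [3, 9]

Answer: M ≅ ℤ/3 ⊕ ℤ/9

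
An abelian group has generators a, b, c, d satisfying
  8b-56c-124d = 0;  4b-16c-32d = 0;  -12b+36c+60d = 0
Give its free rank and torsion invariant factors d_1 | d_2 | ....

Answer: M ≅ ℤ^1 ⊕ ℤ/4 ⊕ ℤ/12 ⊕ ℤ/12

Derivation:
rank_ℚ(R)=3; free=4−3=1
SNF(R) diag = [4, 12, 12] → torsion [4, 12, 12]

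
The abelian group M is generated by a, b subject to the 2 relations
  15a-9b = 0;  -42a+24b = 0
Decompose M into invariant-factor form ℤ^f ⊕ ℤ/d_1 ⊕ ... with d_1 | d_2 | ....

Answer: M ≅ ℤ/3 ⊕ ℤ/6

Derivation:
rank_ℚ(R)=2; free=2−2=0
SNF(R) diag = [3, 6] → torsion [3, 6]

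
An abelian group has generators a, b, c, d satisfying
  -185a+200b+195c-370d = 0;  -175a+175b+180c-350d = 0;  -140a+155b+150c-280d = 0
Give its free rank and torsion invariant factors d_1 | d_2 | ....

Answer: M ≅ ℤ^1 ⊕ ℤ/5 ⊕ ℤ/15 ⊕ ℤ/45

Derivation:
rank_ℚ(R)=3; free=4−3=1
SNF(R) diag = [5, 15, 45] → torsion [5, 15, 45]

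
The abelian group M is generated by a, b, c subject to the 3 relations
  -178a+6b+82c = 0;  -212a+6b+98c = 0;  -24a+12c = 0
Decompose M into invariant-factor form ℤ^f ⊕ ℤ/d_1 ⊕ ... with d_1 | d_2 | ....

Answer: M ≅ ℤ/2 ⊕ ℤ/6 ⊕ ℤ/12

Derivation:
rank_ℚ(R)=3; free=3−3=0
SNF(R) diag = [2, 6, 12] → torsion [2, 6, 12]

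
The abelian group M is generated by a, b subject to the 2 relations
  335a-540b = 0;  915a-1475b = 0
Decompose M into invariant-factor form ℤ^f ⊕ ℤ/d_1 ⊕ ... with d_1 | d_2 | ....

Answer: M ≅ ℤ/5 ⊕ ℤ/5

Derivation:
rank_ℚ(R)=2; free=2−2=0
SNF(R) diag = [5, 5] → torsion [5, 5]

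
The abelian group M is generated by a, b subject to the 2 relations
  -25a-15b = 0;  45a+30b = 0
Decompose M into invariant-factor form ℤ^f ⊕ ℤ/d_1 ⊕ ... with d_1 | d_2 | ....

rank_ℚ(R)=2; free=2−2=0
SNF(R) diag = [5, 15] → torsion [5, 15]

Answer: M ≅ ℤ/5 ⊕ ℤ/15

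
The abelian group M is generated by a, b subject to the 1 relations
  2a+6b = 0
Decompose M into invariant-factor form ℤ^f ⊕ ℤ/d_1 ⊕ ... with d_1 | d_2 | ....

rank_ℚ(R)=1; free=2−1=1
SNF(R) diag = [2] → torsion [2]

Answer: M ≅ ℤ^1 ⊕ ℤ/2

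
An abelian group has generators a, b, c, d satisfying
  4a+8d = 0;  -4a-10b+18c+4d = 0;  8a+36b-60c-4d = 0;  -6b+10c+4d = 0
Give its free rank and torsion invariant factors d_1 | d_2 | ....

Answer: M ≅ ℤ/2 ⊕ ℤ/4 ⊕ ℤ/4 ⊕ ℤ/4

Derivation:
rank_ℚ(R)=4; free=4−4=0
SNF(R) diag = [2, 4, 4, 4] → torsion [2, 4, 4, 4]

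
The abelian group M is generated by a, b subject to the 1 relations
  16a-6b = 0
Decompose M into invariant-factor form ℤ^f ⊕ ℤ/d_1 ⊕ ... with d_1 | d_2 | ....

Answer: M ≅ ℤ^1 ⊕ ℤ/2

Derivation:
rank_ℚ(R)=1; free=2−1=1
SNF(R) diag = [2] → torsion [2]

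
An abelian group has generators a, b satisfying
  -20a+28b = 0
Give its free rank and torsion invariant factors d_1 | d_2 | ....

rank_ℚ(R)=1; free=2−1=1
SNF(R) diag = [4] → torsion [4]

Answer: M ≅ ℤ^1 ⊕ ℤ/4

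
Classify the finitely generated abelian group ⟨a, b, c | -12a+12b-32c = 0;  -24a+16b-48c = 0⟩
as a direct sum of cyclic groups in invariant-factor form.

rank_ℚ(R)=2; free=3−2=1
SNF(R) diag = [4, 8] → torsion [4, 8]

Answer: M ≅ ℤ^1 ⊕ ℤ/4 ⊕ ℤ/8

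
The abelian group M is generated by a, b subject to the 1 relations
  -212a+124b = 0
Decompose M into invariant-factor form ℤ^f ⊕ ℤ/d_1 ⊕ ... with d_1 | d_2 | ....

Answer: M ≅ ℤ^1 ⊕ ℤ/4

Derivation:
rank_ℚ(R)=1; free=2−1=1
SNF(R) diag = [4] → torsion [4]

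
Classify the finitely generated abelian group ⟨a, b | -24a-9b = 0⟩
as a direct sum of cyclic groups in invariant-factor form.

rank_ℚ(R)=1; free=2−1=1
SNF(R) diag = [3] → torsion [3]

Answer: M ≅ ℤ^1 ⊕ ℤ/3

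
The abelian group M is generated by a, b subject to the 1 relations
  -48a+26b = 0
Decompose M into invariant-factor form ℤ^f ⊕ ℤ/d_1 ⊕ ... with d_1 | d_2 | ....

rank_ℚ(R)=1; free=2−1=1
SNF(R) diag = [2] → torsion [2]

Answer: M ≅ ℤ^1 ⊕ ℤ/2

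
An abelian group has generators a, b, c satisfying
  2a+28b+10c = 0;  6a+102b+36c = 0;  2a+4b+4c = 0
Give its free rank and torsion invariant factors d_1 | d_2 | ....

Answer: M ≅ ℤ/2 ⊕ ℤ/6 ⊕ ℤ/6

Derivation:
rank_ℚ(R)=3; free=3−3=0
SNF(R) diag = [2, 6, 6] → torsion [2, 6, 6]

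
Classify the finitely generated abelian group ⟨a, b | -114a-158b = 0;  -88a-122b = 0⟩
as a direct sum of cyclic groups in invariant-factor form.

rank_ℚ(R)=2; free=2−2=0
SNF(R) diag = [2, 2] → torsion [2, 2]

Answer: M ≅ ℤ/2 ⊕ ℤ/2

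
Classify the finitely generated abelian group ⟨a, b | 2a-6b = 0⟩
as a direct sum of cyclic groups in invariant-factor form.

Answer: M ≅ ℤ^1 ⊕ ℤ/2

Derivation:
rank_ℚ(R)=1; free=2−1=1
SNF(R) diag = [2] → torsion [2]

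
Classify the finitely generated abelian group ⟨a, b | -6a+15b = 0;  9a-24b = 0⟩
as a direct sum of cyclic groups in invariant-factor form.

Answer: M ≅ ℤ/3 ⊕ ℤ/3

Derivation:
rank_ℚ(R)=2; free=2−2=0
SNF(R) diag = [3, 3] → torsion [3, 3]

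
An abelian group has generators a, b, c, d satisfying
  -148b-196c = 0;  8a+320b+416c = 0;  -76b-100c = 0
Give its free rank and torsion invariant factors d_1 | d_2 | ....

Answer: M ≅ ℤ^1 ⊕ ℤ/4 ⊕ ℤ/8 ⊕ ℤ/24

Derivation:
rank_ℚ(R)=3; free=4−3=1
SNF(R) diag = [4, 8, 24] → torsion [4, 8, 24]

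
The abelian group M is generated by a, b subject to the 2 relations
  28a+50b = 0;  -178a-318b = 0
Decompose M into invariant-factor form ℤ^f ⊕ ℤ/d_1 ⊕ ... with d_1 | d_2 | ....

Answer: M ≅ ℤ/2 ⊕ ℤ/2

Derivation:
rank_ℚ(R)=2; free=2−2=0
SNF(R) diag = [2, 2] → torsion [2, 2]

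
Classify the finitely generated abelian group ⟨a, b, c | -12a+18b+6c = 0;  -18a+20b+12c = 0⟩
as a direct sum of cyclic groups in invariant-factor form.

Answer: M ≅ ℤ^1 ⊕ ℤ/2 ⊕ ℤ/6

Derivation:
rank_ℚ(R)=2; free=3−2=1
SNF(R) diag = [2, 6] → torsion [2, 6]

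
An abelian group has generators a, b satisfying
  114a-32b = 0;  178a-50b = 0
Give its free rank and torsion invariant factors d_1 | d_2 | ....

Answer: M ≅ ℤ/2 ⊕ ℤ/2

Derivation:
rank_ℚ(R)=2; free=2−2=0
SNF(R) diag = [2, 2] → torsion [2, 2]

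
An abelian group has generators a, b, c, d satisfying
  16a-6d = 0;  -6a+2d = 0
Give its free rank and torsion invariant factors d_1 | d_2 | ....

Answer: M ≅ ℤ^2 ⊕ ℤ/2 ⊕ ℤ/2

Derivation:
rank_ℚ(R)=2; free=4−2=2
SNF(R) diag = [2, 2] → torsion [2, 2]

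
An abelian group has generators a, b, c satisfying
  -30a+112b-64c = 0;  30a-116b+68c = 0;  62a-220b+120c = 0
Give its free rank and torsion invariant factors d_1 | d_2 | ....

Answer: M ≅ ℤ/2 ⊕ ℤ/4 ⊕ ℤ/12

Derivation:
rank_ℚ(R)=3; free=3−3=0
SNF(R) diag = [2, 4, 12] → torsion [2, 4, 12]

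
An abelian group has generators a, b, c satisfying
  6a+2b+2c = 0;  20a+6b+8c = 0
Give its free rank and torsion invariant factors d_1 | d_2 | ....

Answer: M ≅ ℤ^1 ⊕ ℤ/2 ⊕ ℤ/2

Derivation:
rank_ℚ(R)=2; free=3−2=1
SNF(R) diag = [2, 2] → torsion [2, 2]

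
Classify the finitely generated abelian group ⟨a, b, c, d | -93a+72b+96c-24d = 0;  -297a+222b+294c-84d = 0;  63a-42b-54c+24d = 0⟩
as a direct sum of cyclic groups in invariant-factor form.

Answer: M ≅ ℤ^1 ⊕ ℤ/3 ⊕ ℤ/6 ⊕ ℤ/12

Derivation:
rank_ℚ(R)=3; free=4−3=1
SNF(R) diag = [3, 6, 12] → torsion [3, 6, 12]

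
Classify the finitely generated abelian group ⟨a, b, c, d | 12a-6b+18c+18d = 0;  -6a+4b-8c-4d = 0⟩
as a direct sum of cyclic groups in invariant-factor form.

rank_ℚ(R)=2; free=4−2=2
SNF(R) diag = [2, 6] → torsion [2, 6]

Answer: M ≅ ℤ^2 ⊕ ℤ/2 ⊕ ℤ/6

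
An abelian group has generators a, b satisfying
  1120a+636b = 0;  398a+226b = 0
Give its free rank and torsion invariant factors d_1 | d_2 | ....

rank_ℚ(R)=2; free=2−2=0
SNF(R) diag = [2, 4] → torsion [2, 4]

Answer: M ≅ ℤ/2 ⊕ ℤ/4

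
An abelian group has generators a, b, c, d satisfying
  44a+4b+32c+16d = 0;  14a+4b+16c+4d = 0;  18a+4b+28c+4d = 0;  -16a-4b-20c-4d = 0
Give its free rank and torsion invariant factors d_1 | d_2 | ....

rank_ℚ(R)=4; free=4−4=0
SNF(R) diag = [2, 4, 4, 12] → torsion [2, 4, 4, 12]

Answer: M ≅ ℤ/2 ⊕ ℤ/4 ⊕ ℤ/4 ⊕ ℤ/12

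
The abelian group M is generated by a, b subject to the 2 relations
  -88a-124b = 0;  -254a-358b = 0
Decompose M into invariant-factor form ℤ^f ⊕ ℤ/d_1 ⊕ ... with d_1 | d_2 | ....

Answer: M ≅ ℤ/2 ⊕ ℤ/4

Derivation:
rank_ℚ(R)=2; free=2−2=0
SNF(R) diag = [2, 4] → torsion [2, 4]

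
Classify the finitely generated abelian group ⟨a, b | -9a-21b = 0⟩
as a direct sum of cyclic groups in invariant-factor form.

Answer: M ≅ ℤ^1 ⊕ ℤ/3

Derivation:
rank_ℚ(R)=1; free=2−1=1
SNF(R) diag = [3] → torsion [3]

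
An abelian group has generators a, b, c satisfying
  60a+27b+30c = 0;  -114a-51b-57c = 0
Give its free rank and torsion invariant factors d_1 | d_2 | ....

Answer: M ≅ ℤ^1 ⊕ ℤ/3 ⊕ ℤ/3

Derivation:
rank_ℚ(R)=2; free=3−2=1
SNF(R) diag = [3, 3] → torsion [3, 3]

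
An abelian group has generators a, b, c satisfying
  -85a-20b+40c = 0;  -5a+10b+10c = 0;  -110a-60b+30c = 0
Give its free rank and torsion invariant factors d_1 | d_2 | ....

rank_ℚ(R)=3; free=3−3=0
SNF(R) diag = [5, 10, 30] → torsion [5, 10, 30]

Answer: M ≅ ℤ/5 ⊕ ℤ/10 ⊕ ℤ/30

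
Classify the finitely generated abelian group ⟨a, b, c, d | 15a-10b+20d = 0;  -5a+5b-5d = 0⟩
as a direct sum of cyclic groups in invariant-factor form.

Answer: M ≅ ℤ^2 ⊕ ℤ/5 ⊕ ℤ/5

Derivation:
rank_ℚ(R)=2; free=4−2=2
SNF(R) diag = [5, 5] → torsion [5, 5]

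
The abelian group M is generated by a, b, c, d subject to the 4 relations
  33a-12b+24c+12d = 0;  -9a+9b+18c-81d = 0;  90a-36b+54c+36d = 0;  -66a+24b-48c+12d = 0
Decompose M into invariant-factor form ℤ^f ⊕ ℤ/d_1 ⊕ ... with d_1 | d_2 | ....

Answer: M ≅ ℤ/3 ⊕ ℤ/9 ⊕ ℤ/18 ⊕ ℤ/36

Derivation:
rank_ℚ(R)=4; free=4−4=0
SNF(R) diag = [3, 9, 18, 36] → torsion [3, 9, 18, 36]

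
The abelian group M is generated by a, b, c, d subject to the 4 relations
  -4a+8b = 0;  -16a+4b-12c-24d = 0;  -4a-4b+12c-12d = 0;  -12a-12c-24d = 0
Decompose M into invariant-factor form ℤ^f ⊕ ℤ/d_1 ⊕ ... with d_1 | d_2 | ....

rank_ℚ(R)=4; free=4−4=0
SNF(R) diag = [4, 4, 12, 36] → torsion [4, 4, 12, 36]

Answer: M ≅ ℤ/4 ⊕ ℤ/4 ⊕ ℤ/12 ⊕ ℤ/36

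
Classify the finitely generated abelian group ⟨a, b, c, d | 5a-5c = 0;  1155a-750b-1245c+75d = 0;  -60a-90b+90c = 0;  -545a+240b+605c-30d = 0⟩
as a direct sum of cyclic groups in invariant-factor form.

rank_ℚ(R)=4; free=4−4=0
SNF(R) diag = [5, 15, 30, 60] → torsion [5, 15, 30, 60]

Answer: M ≅ ℤ/5 ⊕ ℤ/15 ⊕ ℤ/30 ⊕ ℤ/60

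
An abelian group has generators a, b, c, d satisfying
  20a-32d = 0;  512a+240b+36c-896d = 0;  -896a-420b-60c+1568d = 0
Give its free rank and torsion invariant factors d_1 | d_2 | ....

rank_ℚ(R)=3; free=4−3=1
SNF(R) diag = [4, 12, 12] → torsion [4, 12, 12]

Answer: M ≅ ℤ^1 ⊕ ℤ/4 ⊕ ℤ/12 ⊕ ℤ/12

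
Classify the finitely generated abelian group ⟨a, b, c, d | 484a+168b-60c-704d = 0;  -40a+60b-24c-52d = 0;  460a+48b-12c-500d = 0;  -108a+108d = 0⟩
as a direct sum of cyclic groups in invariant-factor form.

rank_ℚ(R)=4; free=4−4=0
SNF(R) diag = [4, 12, 36, 108] → torsion [4, 12, 36, 108]

Answer: M ≅ ℤ/4 ⊕ ℤ/12 ⊕ ℤ/36 ⊕ ℤ/108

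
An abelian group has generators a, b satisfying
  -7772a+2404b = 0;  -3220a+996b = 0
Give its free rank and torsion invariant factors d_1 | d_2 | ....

rank_ℚ(R)=2; free=2−2=0
SNF(R) diag = [4, 8] → torsion [4, 8]

Answer: M ≅ ℤ/4 ⊕ ℤ/8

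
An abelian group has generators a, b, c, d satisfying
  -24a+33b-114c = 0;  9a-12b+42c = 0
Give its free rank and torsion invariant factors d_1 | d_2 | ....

Answer: M ≅ ℤ^2 ⊕ ℤ/3 ⊕ ℤ/3

Derivation:
rank_ℚ(R)=2; free=4−2=2
SNF(R) diag = [3, 3] → torsion [3, 3]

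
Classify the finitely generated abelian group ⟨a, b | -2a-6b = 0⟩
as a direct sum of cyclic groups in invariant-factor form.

Answer: M ≅ ℤ^1 ⊕ ℤ/2

Derivation:
rank_ℚ(R)=1; free=2−1=1
SNF(R) diag = [2] → torsion [2]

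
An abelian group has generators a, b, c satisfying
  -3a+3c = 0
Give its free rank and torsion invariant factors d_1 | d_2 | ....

rank_ℚ(R)=1; free=3−1=2
SNF(R) diag = [3] → torsion [3]

Answer: M ≅ ℤ^2 ⊕ ℤ/3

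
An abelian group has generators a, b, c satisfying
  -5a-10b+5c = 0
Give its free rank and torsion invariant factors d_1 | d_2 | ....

Answer: M ≅ ℤ^2 ⊕ ℤ/5

Derivation:
rank_ℚ(R)=1; free=3−1=2
SNF(R) diag = [5] → torsion [5]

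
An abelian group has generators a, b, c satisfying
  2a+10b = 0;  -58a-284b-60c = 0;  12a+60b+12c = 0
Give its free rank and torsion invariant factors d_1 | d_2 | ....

rank_ℚ(R)=3; free=3−3=0
SNF(R) diag = [2, 6, 12] → torsion [2, 6, 12]

Answer: M ≅ ℤ/2 ⊕ ℤ/6 ⊕ ℤ/12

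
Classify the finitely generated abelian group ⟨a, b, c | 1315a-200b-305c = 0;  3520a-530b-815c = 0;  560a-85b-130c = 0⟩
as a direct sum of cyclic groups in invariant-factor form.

Answer: M ≅ ℤ/5 ⊕ ℤ/15 ⊕ ℤ/15

Derivation:
rank_ℚ(R)=3; free=3−3=0
SNF(R) diag = [5, 15, 15] → torsion [5, 15, 15]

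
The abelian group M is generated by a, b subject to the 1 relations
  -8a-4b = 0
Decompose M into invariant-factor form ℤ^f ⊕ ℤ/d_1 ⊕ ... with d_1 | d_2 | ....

rank_ℚ(R)=1; free=2−1=1
SNF(R) diag = [4] → torsion [4]

Answer: M ≅ ℤ^1 ⊕ ℤ/4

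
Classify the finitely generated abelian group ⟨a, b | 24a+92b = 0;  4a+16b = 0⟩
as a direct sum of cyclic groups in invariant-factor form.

rank_ℚ(R)=2; free=2−2=0
SNF(R) diag = [4, 4] → torsion [4, 4]

Answer: M ≅ ℤ/4 ⊕ ℤ/4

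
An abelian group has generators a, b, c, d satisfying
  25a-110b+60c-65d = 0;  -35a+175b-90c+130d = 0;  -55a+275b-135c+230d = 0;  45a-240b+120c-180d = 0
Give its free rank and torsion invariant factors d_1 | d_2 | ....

rank_ℚ(R)=4; free=4−4=0
SNF(R) diag = [5, 15, 15, 45] → torsion [5, 15, 15, 45]

Answer: M ≅ ℤ/5 ⊕ ℤ/15 ⊕ ℤ/15 ⊕ ℤ/45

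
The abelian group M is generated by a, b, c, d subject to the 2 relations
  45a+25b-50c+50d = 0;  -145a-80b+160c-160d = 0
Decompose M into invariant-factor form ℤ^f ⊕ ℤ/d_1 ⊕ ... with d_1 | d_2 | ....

Answer: M ≅ ℤ^2 ⊕ ℤ/5 ⊕ ℤ/5

Derivation:
rank_ℚ(R)=2; free=4−2=2
SNF(R) diag = [5, 5] → torsion [5, 5]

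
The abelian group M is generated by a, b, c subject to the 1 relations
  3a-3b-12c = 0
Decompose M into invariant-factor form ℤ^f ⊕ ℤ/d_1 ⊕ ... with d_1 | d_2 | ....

Answer: M ≅ ℤ^2 ⊕ ℤ/3

Derivation:
rank_ℚ(R)=1; free=3−1=2
SNF(R) diag = [3] → torsion [3]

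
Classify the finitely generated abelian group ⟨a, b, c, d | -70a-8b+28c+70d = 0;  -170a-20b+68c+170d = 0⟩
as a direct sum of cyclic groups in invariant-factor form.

Answer: M ≅ ℤ^2 ⊕ ℤ/2 ⊕ ℤ/4

Derivation:
rank_ℚ(R)=2; free=4−2=2
SNF(R) diag = [2, 4] → torsion [2, 4]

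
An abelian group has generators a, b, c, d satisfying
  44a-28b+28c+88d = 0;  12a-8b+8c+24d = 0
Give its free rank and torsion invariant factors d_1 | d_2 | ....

rank_ℚ(R)=2; free=4−2=2
SNF(R) diag = [4, 4] → torsion [4, 4]

Answer: M ≅ ℤ^2 ⊕ ℤ/4 ⊕ ℤ/4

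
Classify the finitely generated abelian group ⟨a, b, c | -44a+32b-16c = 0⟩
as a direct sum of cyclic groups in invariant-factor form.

rank_ℚ(R)=1; free=3−1=2
SNF(R) diag = [4] → torsion [4]

Answer: M ≅ ℤ^2 ⊕ ℤ/4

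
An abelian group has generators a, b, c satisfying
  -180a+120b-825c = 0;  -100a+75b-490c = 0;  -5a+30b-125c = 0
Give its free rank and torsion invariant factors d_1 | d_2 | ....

rank_ℚ(R)=3; free=3−3=0
SNF(R) diag = [5, 15, 15] → torsion [5, 15, 15]

Answer: M ≅ ℤ/5 ⊕ ℤ/15 ⊕ ℤ/15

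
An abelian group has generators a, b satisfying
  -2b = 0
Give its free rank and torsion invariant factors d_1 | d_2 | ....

rank_ℚ(R)=1; free=2−1=1
SNF(R) diag = [2] → torsion [2]

Answer: M ≅ ℤ^1 ⊕ ℤ/2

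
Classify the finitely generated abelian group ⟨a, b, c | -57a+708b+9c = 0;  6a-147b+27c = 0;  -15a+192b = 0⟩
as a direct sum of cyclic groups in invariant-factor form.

Answer: M ≅ ℤ/3 ⊕ ℤ/9 ⊕ ℤ/27

Derivation:
rank_ℚ(R)=3; free=3−3=0
SNF(R) diag = [3, 9, 27] → torsion [3, 9, 27]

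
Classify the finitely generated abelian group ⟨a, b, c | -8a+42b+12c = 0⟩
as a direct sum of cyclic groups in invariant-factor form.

Answer: M ≅ ℤ^2 ⊕ ℤ/2

Derivation:
rank_ℚ(R)=1; free=3−1=2
SNF(R) diag = [2] → torsion [2]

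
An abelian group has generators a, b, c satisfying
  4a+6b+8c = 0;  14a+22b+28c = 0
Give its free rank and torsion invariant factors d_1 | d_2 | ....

Answer: M ≅ ℤ^1 ⊕ ℤ/2 ⊕ ℤ/2

Derivation:
rank_ℚ(R)=2; free=3−2=1
SNF(R) diag = [2, 2] → torsion [2, 2]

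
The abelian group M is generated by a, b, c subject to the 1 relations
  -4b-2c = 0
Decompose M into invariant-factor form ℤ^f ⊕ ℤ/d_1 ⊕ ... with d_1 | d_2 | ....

Answer: M ≅ ℤ^2 ⊕ ℤ/2

Derivation:
rank_ℚ(R)=1; free=3−1=2
SNF(R) diag = [2] → torsion [2]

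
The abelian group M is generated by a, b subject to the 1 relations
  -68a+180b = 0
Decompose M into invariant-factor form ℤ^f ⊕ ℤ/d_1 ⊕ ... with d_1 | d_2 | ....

Answer: M ≅ ℤ^1 ⊕ ℤ/4

Derivation:
rank_ℚ(R)=1; free=2−1=1
SNF(R) diag = [4] → torsion [4]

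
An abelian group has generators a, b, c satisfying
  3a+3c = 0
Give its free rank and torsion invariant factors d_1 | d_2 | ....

Answer: M ≅ ℤ^2 ⊕ ℤ/3

Derivation:
rank_ℚ(R)=1; free=3−1=2
SNF(R) diag = [3] → torsion [3]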